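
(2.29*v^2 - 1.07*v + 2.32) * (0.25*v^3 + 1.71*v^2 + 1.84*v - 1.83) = 0.5725*v^5 + 3.6484*v^4 + 2.9639*v^3 - 2.1923*v^2 + 6.2269*v - 4.2456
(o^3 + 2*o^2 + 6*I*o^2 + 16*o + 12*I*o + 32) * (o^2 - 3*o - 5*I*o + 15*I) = o^5 - o^4 + I*o^4 + 40*o^3 - I*o^3 - 46*o^2 - 86*I*o^2 - 276*o + 80*I*o + 480*I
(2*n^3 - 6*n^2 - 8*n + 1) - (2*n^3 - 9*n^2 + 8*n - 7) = 3*n^2 - 16*n + 8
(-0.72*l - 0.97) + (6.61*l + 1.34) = 5.89*l + 0.37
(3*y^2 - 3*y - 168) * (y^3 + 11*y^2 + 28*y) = 3*y^5 + 30*y^4 - 117*y^3 - 1932*y^2 - 4704*y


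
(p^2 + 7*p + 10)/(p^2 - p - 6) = (p + 5)/(p - 3)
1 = 1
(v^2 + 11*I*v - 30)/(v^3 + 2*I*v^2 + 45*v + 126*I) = (v + 5*I)/(v^2 - 4*I*v + 21)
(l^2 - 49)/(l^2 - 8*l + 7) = (l + 7)/(l - 1)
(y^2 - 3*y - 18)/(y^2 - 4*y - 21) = (y - 6)/(y - 7)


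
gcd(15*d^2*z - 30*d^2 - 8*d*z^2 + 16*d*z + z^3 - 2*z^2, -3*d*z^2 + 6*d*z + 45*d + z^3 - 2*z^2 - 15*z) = -3*d + z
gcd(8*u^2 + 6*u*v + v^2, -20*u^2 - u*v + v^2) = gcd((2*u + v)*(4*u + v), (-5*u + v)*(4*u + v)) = 4*u + v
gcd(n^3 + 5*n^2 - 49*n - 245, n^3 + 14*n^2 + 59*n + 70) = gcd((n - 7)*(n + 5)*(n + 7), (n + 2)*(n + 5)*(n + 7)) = n^2 + 12*n + 35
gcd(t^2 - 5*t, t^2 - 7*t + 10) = t - 5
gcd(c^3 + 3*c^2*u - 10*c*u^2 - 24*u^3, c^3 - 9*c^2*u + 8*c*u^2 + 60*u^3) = c + 2*u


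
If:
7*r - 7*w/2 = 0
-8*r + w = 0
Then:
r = 0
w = 0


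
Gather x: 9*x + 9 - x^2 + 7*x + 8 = -x^2 + 16*x + 17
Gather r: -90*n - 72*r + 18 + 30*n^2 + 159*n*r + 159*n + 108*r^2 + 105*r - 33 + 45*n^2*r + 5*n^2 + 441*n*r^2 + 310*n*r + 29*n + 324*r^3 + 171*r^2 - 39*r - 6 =35*n^2 + 98*n + 324*r^3 + r^2*(441*n + 279) + r*(45*n^2 + 469*n - 6) - 21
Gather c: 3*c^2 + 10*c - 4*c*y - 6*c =3*c^2 + c*(4 - 4*y)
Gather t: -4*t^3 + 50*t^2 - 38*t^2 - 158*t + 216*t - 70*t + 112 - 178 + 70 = -4*t^3 + 12*t^2 - 12*t + 4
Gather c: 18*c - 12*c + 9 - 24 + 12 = 6*c - 3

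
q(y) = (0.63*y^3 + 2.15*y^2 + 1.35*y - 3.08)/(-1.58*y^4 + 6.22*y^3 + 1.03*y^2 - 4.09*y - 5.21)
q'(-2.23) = 0.03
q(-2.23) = 0.02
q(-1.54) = 0.08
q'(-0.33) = -0.56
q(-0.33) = 0.83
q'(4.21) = 7.57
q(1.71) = 1.03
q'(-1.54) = 0.21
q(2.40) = 0.87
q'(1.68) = -1.24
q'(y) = (1.89*y^2 + 4.3*y + 1.35)/(-1.58*y^4 + 6.22*y^3 + 1.03*y^2 - 4.09*y - 5.21) + (0.63*y^3 + 2.15*y^2 + 1.35*y - 3.08)*(6.32*y^3 - 18.66*y^2 - 2.06*y + 4.09)/(-1.58*y^4 + 6.22*y^3 + 1.03*y^2 - 4.09*y - 5.21)^2 = (0.9954*y^6 + 6.794*y^5 - 6.3251*y^4 - 41.413*y^3 + 37.4419*y^2 - 16.0582*y - 19.6307)/(2.4964*y^8 - 19.6552*y^7 + 35.4336*y^6 + 25.7376*y^5 - 33.3551*y^4 - 73.2378*y^3 + 5.9955*y^2 + 42.6178*y + 27.1441)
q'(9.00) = 0.03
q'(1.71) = -1.06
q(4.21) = -2.41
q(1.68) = 1.07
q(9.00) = -0.11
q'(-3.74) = -0.00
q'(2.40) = 0.18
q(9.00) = -0.11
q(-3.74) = 0.02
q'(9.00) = 0.03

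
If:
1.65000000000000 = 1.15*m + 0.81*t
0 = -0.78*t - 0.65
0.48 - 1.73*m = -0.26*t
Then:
No Solution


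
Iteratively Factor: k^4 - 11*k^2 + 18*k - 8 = (k - 1)*(k^3 + k^2 - 10*k + 8) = (k - 2)*(k - 1)*(k^2 + 3*k - 4) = (k - 2)*(k - 1)^2*(k + 4)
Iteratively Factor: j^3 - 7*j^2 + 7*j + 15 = (j - 3)*(j^2 - 4*j - 5) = (j - 5)*(j - 3)*(j + 1)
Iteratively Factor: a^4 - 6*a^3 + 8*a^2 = (a - 4)*(a^3 - 2*a^2) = a*(a - 4)*(a^2 - 2*a) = a*(a - 4)*(a - 2)*(a)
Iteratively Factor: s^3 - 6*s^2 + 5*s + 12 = (s - 3)*(s^2 - 3*s - 4) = (s - 4)*(s - 3)*(s + 1)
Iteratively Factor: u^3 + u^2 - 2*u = (u - 1)*(u^2 + 2*u) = u*(u - 1)*(u + 2)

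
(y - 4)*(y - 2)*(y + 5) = y^3 - y^2 - 22*y + 40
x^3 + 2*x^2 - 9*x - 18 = (x - 3)*(x + 2)*(x + 3)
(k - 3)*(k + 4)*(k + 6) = k^3 + 7*k^2 - 6*k - 72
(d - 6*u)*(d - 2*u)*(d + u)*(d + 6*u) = d^4 - d^3*u - 38*d^2*u^2 + 36*d*u^3 + 72*u^4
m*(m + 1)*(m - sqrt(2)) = m^3 - sqrt(2)*m^2 + m^2 - sqrt(2)*m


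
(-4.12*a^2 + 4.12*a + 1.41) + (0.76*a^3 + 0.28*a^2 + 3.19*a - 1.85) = 0.76*a^3 - 3.84*a^2 + 7.31*a - 0.44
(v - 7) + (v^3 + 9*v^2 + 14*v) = v^3 + 9*v^2 + 15*v - 7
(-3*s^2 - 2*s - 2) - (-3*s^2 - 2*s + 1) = -3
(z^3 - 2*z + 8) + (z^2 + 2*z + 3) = z^3 + z^2 + 11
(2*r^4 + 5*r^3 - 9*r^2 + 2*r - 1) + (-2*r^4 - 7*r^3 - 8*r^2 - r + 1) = -2*r^3 - 17*r^2 + r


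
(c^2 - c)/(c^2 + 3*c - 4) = c/(c + 4)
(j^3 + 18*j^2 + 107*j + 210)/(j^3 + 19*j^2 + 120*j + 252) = (j + 5)/(j + 6)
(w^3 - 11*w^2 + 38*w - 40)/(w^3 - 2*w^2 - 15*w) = (w^2 - 6*w + 8)/(w*(w + 3))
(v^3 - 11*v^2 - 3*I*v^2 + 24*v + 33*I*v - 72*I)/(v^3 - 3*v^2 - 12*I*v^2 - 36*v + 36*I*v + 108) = (v^2 - v*(8 + 3*I) + 24*I)/(v^2 - 12*I*v - 36)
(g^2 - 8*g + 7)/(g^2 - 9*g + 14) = (g - 1)/(g - 2)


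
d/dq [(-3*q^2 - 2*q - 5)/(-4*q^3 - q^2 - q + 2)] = (2*(3*q + 1)*(4*q^3 + q^2 + q - 2) - (3*q^2 + 2*q + 5)*(12*q^2 + 2*q + 1))/(4*q^3 + q^2 + q - 2)^2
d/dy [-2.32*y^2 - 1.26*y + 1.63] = -4.64*y - 1.26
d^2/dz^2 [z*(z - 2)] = 2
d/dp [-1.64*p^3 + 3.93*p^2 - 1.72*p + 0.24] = -4.92*p^2 + 7.86*p - 1.72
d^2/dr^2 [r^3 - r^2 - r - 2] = 6*r - 2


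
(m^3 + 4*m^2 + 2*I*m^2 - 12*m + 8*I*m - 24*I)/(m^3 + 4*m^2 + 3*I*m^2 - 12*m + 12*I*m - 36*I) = (m + 2*I)/(m + 3*I)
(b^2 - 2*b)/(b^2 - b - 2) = b/(b + 1)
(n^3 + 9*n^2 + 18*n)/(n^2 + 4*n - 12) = n*(n + 3)/(n - 2)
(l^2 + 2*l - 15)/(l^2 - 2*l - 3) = (l + 5)/(l + 1)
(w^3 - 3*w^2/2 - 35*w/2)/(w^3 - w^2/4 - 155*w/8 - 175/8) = 4*w/(4*w + 5)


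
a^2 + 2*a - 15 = (a - 3)*(a + 5)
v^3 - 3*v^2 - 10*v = v*(v - 5)*(v + 2)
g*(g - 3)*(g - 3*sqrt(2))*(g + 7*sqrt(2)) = g^4 - 3*g^3 + 4*sqrt(2)*g^3 - 42*g^2 - 12*sqrt(2)*g^2 + 126*g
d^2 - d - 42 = (d - 7)*(d + 6)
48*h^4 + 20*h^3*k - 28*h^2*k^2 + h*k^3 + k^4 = (-4*h + k)*(-2*h + k)*(h + k)*(6*h + k)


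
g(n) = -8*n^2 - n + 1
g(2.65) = -57.83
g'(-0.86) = 12.76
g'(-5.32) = 84.12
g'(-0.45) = 6.20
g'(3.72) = -60.52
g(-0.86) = -4.06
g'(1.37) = -22.92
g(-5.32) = -220.10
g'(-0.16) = 1.56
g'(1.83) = -30.28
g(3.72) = -113.43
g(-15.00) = -1784.00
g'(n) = -16*n - 1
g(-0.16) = 0.96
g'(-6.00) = 95.00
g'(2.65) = -43.40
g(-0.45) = -0.17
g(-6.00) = -281.00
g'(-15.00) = 239.00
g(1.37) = -15.39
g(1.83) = -27.62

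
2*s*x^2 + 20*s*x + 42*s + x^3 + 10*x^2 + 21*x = (2*s + x)*(x + 3)*(x + 7)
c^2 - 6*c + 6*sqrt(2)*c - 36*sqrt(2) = (c - 6)*(c + 6*sqrt(2))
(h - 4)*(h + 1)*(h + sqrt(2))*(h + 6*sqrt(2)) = h^4 - 3*h^3 + 7*sqrt(2)*h^3 - 21*sqrt(2)*h^2 + 8*h^2 - 28*sqrt(2)*h - 36*h - 48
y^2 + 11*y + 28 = (y + 4)*(y + 7)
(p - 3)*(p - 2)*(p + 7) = p^3 + 2*p^2 - 29*p + 42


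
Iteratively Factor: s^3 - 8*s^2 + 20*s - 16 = (s - 2)*(s^2 - 6*s + 8) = (s - 2)^2*(s - 4)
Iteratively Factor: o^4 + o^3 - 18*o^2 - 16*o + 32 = (o - 1)*(o^3 + 2*o^2 - 16*o - 32) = (o - 4)*(o - 1)*(o^2 + 6*o + 8) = (o - 4)*(o - 1)*(o + 4)*(o + 2)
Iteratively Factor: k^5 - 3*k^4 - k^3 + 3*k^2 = (k - 3)*(k^4 - k^2) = (k - 3)*(k - 1)*(k^3 + k^2) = (k - 3)*(k - 1)*(k + 1)*(k^2) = k*(k - 3)*(k - 1)*(k + 1)*(k)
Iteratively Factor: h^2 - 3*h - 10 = (h - 5)*(h + 2)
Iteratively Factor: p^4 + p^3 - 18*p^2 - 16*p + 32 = (p + 4)*(p^3 - 3*p^2 - 6*p + 8) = (p - 1)*(p + 4)*(p^2 - 2*p - 8) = (p - 4)*(p - 1)*(p + 4)*(p + 2)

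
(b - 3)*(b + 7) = b^2 + 4*b - 21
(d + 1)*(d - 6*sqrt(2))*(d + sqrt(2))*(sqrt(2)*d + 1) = sqrt(2)*d^4 - 9*d^3 + sqrt(2)*d^3 - 17*sqrt(2)*d^2 - 9*d^2 - 17*sqrt(2)*d - 12*d - 12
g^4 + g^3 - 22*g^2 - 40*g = g*(g - 5)*(g + 2)*(g + 4)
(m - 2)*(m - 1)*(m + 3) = m^3 - 7*m + 6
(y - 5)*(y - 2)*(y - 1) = y^3 - 8*y^2 + 17*y - 10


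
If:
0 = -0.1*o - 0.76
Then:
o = -7.60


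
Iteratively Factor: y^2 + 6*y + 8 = (y + 2)*(y + 4)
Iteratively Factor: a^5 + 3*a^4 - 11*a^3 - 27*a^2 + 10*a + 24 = (a + 2)*(a^4 + a^3 - 13*a^2 - a + 12) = (a + 2)*(a + 4)*(a^3 - 3*a^2 - a + 3) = (a - 3)*(a + 2)*(a + 4)*(a^2 - 1) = (a - 3)*(a - 1)*(a + 2)*(a + 4)*(a + 1)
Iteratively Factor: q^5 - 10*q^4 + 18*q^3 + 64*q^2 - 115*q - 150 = (q - 5)*(q^4 - 5*q^3 - 7*q^2 + 29*q + 30) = (q - 5)*(q + 2)*(q^3 - 7*q^2 + 7*q + 15) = (q - 5)*(q + 1)*(q + 2)*(q^2 - 8*q + 15) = (q - 5)^2*(q + 1)*(q + 2)*(q - 3)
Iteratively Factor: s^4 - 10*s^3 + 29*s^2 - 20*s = (s - 4)*(s^3 - 6*s^2 + 5*s) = (s - 4)*(s - 1)*(s^2 - 5*s) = (s - 5)*(s - 4)*(s - 1)*(s)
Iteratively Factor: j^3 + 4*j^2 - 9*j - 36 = (j - 3)*(j^2 + 7*j + 12) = (j - 3)*(j + 3)*(j + 4)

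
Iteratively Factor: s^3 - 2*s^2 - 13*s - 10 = (s + 1)*(s^2 - 3*s - 10) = (s - 5)*(s + 1)*(s + 2)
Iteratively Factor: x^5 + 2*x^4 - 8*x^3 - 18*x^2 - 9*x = (x + 3)*(x^4 - x^3 - 5*x^2 - 3*x) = (x - 3)*(x + 3)*(x^3 + 2*x^2 + x) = x*(x - 3)*(x + 3)*(x^2 + 2*x + 1) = x*(x - 3)*(x + 1)*(x + 3)*(x + 1)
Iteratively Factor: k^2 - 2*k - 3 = (k + 1)*(k - 3)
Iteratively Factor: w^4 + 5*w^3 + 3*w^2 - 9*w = (w)*(w^3 + 5*w^2 + 3*w - 9) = w*(w + 3)*(w^2 + 2*w - 3) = w*(w - 1)*(w + 3)*(w + 3)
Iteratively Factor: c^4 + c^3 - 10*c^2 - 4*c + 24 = (c - 2)*(c^3 + 3*c^2 - 4*c - 12) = (c - 2)*(c + 3)*(c^2 - 4) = (c - 2)^2*(c + 3)*(c + 2)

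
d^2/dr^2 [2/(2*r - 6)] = 2/(r - 3)^3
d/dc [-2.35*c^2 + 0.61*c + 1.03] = 0.61 - 4.7*c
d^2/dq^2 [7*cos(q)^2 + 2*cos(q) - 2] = -2*cos(q) - 14*cos(2*q)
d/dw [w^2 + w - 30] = 2*w + 1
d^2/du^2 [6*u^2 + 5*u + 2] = 12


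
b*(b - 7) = b^2 - 7*b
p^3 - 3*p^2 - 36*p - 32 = (p - 8)*(p + 1)*(p + 4)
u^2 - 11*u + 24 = (u - 8)*(u - 3)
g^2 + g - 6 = (g - 2)*(g + 3)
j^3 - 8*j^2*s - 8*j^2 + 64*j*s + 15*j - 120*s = (j - 5)*(j - 3)*(j - 8*s)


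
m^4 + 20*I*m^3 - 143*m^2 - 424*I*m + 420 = (m + 2*I)*(m + 5*I)*(m + 6*I)*(m + 7*I)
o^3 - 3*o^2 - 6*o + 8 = (o - 4)*(o - 1)*(o + 2)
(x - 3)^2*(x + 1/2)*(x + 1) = x^4 - 9*x^3/2 + x^2/2 + 21*x/2 + 9/2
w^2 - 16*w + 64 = (w - 8)^2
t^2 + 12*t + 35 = (t + 5)*(t + 7)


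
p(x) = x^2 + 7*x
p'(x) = 2*x + 7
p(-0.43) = -2.83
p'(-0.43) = 6.14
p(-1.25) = -7.19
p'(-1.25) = 4.50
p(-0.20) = -1.36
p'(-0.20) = 6.60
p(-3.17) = -12.14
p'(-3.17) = 0.66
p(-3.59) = -12.24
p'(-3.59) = -0.18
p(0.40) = 2.96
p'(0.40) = 7.80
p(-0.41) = -2.70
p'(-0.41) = 6.18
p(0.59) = 4.48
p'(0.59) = 8.18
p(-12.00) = 60.00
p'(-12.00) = -17.00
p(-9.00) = 18.00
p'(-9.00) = -11.00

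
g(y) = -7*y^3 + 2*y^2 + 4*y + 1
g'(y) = -21*y^2 + 4*y + 4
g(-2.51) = 114.25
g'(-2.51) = -138.34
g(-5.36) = 1114.95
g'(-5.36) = -620.76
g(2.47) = -82.40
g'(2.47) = -114.24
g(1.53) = -13.27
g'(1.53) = -39.04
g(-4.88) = 842.61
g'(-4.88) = -515.62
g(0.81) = 1.83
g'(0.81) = -6.54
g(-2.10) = 66.25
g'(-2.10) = -97.01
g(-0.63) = 1.02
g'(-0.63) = -6.85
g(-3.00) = 196.00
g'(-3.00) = -197.00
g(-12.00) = 12337.00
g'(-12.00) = -3068.00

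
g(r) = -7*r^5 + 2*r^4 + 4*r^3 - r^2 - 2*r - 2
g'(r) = -35*r^4 + 8*r^3 + 12*r^2 - 2*r - 2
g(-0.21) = -1.65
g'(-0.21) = -1.19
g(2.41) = -458.26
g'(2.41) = -1005.83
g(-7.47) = 167334.78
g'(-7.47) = -111633.03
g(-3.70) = 5018.01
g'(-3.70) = -6795.11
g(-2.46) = 641.19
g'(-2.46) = -1325.32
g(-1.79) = 124.60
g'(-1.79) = -365.17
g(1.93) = -140.53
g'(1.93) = -389.27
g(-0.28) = -1.58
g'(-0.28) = -0.89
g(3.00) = -1448.00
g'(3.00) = -2519.00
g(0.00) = -2.00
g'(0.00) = -2.00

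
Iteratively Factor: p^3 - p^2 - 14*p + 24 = (p - 2)*(p^2 + p - 12) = (p - 2)*(p + 4)*(p - 3)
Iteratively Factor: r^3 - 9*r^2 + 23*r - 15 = (r - 3)*(r^2 - 6*r + 5) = (r - 5)*(r - 3)*(r - 1)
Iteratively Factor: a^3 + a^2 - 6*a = (a)*(a^2 + a - 6) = a*(a + 3)*(a - 2)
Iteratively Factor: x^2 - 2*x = (x)*(x - 2)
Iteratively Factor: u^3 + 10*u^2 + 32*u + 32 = (u + 2)*(u^2 + 8*u + 16) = (u + 2)*(u + 4)*(u + 4)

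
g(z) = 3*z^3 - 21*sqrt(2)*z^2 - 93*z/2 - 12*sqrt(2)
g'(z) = 9*z^2 - 42*sqrt(2)*z - 93/2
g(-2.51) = -134.80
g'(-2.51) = 159.29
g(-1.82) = -48.80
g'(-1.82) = 91.41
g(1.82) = -181.89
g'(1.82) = -124.79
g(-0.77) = -0.14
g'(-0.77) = 4.57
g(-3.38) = -314.93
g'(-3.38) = 257.08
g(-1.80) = -46.99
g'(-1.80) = 89.57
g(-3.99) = -494.80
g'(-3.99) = 333.77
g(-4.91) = -859.74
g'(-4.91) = 462.11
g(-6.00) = -1455.12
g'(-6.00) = 633.88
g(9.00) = -654.05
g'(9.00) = 147.93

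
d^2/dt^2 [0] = 0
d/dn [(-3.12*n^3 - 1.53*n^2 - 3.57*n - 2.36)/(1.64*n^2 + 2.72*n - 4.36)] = (-5.1168*n^4 - 16.9728*n^3 + 42.5028*n^2 + 21.0824*n + 21.9844)/(2.6896*n^4 + 8.9216*n^3 - 6.9024*n^2 - 23.7184*n + 19.0096)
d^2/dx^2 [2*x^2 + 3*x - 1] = 4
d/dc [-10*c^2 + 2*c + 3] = 2 - 20*c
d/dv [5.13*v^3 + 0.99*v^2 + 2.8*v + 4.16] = 15.39*v^2 + 1.98*v + 2.8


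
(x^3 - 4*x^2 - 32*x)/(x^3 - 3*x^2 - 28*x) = (x - 8)/(x - 7)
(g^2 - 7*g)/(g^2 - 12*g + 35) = g/(g - 5)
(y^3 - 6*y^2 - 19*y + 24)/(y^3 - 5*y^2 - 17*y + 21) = (y - 8)/(y - 7)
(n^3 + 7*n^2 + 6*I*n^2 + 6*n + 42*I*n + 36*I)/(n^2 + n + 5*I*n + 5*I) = (n^2 + 6*n*(1 + I) + 36*I)/(n + 5*I)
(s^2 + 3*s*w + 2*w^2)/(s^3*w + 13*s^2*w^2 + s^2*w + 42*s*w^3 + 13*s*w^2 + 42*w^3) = (s^2 + 3*s*w + 2*w^2)/(w*(s^3 + 13*s^2*w + s^2 + 42*s*w^2 + 13*s*w + 42*w^2))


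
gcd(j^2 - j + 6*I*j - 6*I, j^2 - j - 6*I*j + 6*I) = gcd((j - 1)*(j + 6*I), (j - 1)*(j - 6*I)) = j - 1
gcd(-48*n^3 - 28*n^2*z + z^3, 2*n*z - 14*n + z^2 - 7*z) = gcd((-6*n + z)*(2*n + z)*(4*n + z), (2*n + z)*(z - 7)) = 2*n + z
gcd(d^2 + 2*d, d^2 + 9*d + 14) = d + 2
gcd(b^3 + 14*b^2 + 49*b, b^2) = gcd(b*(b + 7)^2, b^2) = b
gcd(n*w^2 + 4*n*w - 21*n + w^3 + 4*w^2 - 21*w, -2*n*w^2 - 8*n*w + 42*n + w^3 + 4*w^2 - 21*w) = w^2 + 4*w - 21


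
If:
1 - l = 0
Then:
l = 1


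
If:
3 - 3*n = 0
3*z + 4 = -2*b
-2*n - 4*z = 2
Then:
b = -1/2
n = 1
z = -1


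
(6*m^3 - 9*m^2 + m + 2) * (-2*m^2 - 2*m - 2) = -12*m^5 + 6*m^4 + 4*m^3 + 12*m^2 - 6*m - 4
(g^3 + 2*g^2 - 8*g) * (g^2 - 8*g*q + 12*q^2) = g^5 - 8*g^4*q + 2*g^4 + 12*g^3*q^2 - 16*g^3*q - 8*g^3 + 24*g^2*q^2 + 64*g^2*q - 96*g*q^2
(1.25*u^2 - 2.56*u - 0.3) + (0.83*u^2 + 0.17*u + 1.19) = 2.08*u^2 - 2.39*u + 0.89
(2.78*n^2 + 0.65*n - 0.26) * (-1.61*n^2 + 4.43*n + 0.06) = -4.4758*n^4 + 11.2689*n^3 + 3.4649*n^2 - 1.1128*n - 0.0156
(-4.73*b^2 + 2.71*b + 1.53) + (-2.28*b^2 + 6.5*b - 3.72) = -7.01*b^2 + 9.21*b - 2.19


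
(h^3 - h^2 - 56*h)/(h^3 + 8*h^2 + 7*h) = (h - 8)/(h + 1)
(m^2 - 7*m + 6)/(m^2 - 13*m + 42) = (m - 1)/(m - 7)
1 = 1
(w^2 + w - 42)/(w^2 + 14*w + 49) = (w - 6)/(w + 7)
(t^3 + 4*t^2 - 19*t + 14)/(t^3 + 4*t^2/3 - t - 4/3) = 3*(t^2 + 5*t - 14)/(3*t^2 + 7*t + 4)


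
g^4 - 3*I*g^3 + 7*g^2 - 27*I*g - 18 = (g - 3*I)*(g - 2*I)*(g - I)*(g + 3*I)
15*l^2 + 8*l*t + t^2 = (3*l + t)*(5*l + t)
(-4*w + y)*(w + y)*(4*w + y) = -16*w^3 - 16*w^2*y + w*y^2 + y^3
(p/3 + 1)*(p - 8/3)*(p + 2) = p^3/3 + 7*p^2/9 - 22*p/9 - 16/3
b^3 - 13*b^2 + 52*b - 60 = (b - 6)*(b - 5)*(b - 2)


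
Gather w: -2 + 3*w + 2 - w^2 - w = -w^2 + 2*w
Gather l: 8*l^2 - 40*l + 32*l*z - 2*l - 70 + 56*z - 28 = 8*l^2 + l*(32*z - 42) + 56*z - 98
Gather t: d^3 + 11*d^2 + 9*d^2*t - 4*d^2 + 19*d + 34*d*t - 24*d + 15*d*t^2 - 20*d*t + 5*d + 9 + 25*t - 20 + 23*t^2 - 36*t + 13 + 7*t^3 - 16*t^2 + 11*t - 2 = d^3 + 7*d^2 + 7*t^3 + t^2*(15*d + 7) + t*(9*d^2 + 14*d)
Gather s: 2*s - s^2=-s^2 + 2*s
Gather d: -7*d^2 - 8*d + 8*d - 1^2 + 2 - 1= -7*d^2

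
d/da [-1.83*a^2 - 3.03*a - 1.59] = -3.66*a - 3.03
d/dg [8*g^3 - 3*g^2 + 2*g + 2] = 24*g^2 - 6*g + 2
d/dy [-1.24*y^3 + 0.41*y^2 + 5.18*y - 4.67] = -3.72*y^2 + 0.82*y + 5.18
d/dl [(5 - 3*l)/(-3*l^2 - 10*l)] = (-9*l^2 + 30*l + 50)/(l^2*(9*l^2 + 60*l + 100))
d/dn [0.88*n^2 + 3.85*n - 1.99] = 1.76*n + 3.85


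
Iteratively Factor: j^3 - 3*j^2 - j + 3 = (j - 3)*(j^2 - 1) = (j - 3)*(j + 1)*(j - 1)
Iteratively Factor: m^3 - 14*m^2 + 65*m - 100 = (m - 4)*(m^2 - 10*m + 25) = (m - 5)*(m - 4)*(m - 5)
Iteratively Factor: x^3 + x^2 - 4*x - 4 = (x + 2)*(x^2 - x - 2) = (x + 1)*(x + 2)*(x - 2)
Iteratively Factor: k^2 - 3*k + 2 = (k - 1)*(k - 2)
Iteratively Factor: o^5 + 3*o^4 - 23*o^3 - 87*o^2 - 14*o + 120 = (o - 5)*(o^4 + 8*o^3 + 17*o^2 - 2*o - 24) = (o - 5)*(o + 3)*(o^3 + 5*o^2 + 2*o - 8) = (o - 5)*(o + 3)*(o + 4)*(o^2 + o - 2) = (o - 5)*(o - 1)*(o + 3)*(o + 4)*(o + 2)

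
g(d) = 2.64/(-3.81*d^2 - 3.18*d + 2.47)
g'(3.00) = 0.04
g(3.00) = -0.06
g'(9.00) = 0.00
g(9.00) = -0.01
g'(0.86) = 2.70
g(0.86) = -0.86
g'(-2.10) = -0.58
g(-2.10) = -0.34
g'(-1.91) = -1.05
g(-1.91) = -0.49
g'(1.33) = 0.49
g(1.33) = -0.31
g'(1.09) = 0.99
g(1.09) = -0.48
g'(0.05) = 1.77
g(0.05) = 1.15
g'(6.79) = 0.00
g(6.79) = -0.01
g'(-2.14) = -0.52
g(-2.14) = -0.32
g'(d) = 2.64*(7.62*d + 3.18)/(-3.81*d^2 - 3.18*d + 2.47)^2 = (20.1168*d + 8.3952)/(3.81*d^2 + 3.18*d - 2.47)^2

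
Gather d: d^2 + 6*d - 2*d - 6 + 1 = d^2 + 4*d - 5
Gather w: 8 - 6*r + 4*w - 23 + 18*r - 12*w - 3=12*r - 8*w - 18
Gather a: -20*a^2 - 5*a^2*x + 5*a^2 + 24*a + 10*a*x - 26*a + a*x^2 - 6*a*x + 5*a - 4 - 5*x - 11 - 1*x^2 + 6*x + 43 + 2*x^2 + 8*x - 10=a^2*(-5*x - 15) + a*(x^2 + 4*x + 3) + x^2 + 9*x + 18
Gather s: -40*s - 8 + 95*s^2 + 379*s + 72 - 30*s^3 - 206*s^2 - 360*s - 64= -30*s^3 - 111*s^2 - 21*s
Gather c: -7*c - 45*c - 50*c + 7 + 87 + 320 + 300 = 714 - 102*c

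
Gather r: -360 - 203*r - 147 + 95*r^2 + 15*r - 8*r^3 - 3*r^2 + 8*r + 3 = -8*r^3 + 92*r^2 - 180*r - 504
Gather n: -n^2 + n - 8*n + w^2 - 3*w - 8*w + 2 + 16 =-n^2 - 7*n + w^2 - 11*w + 18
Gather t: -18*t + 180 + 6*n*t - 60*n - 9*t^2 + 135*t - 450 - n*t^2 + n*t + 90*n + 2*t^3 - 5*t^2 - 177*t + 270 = 30*n + 2*t^3 + t^2*(-n - 14) + t*(7*n - 60)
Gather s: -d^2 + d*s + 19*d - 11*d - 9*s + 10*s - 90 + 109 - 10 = -d^2 + 8*d + s*(d + 1) + 9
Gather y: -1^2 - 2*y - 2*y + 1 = -4*y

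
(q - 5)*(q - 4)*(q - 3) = q^3 - 12*q^2 + 47*q - 60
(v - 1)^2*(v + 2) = v^3 - 3*v + 2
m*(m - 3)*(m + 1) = m^3 - 2*m^2 - 3*m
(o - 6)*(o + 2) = o^2 - 4*o - 12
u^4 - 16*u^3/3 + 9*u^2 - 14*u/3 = u*(u - 7/3)*(u - 2)*(u - 1)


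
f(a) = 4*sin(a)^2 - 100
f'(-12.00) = 3.62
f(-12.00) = -98.85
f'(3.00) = -1.12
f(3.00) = -99.92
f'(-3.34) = -1.55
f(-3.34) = -99.84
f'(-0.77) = -4.00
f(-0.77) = -98.06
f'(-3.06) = 0.65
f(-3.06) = -99.97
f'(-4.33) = -2.77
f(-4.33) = -96.56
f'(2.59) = -3.57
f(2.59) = -98.90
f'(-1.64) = 0.55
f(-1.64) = -96.02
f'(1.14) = 3.04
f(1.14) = -96.70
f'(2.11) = -3.52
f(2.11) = -97.05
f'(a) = 8*sin(a)*cos(a)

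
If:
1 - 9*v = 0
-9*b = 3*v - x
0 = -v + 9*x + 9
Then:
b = -107/729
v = 1/9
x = -80/81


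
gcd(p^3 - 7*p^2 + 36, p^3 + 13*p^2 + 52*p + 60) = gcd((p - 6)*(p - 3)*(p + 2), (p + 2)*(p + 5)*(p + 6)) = p + 2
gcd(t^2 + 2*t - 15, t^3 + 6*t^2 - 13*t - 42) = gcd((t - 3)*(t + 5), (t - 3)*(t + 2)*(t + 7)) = t - 3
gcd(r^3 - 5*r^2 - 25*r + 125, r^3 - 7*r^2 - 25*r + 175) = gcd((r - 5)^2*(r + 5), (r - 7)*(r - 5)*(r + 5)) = r^2 - 25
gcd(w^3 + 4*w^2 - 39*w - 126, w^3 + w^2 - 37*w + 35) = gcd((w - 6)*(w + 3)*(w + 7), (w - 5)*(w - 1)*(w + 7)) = w + 7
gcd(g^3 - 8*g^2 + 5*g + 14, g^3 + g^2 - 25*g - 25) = g + 1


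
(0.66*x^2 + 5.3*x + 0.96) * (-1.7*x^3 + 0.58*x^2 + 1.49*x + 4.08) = -1.122*x^5 - 8.6272*x^4 + 2.4254*x^3 + 11.1466*x^2 + 23.0544*x + 3.9168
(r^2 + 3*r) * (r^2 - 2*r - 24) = r^4 + r^3 - 30*r^2 - 72*r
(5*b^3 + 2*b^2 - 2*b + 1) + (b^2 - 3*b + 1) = 5*b^3 + 3*b^2 - 5*b + 2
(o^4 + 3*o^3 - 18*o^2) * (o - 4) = o^5 - o^4 - 30*o^3 + 72*o^2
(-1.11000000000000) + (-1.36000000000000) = -2.47000000000000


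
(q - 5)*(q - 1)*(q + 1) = q^3 - 5*q^2 - q + 5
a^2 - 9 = (a - 3)*(a + 3)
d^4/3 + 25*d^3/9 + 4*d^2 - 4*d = d*(d/3 + 1)*(d - 2/3)*(d + 6)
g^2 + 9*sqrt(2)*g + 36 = (g + 3*sqrt(2))*(g + 6*sqrt(2))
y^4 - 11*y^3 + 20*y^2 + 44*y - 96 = (y - 8)*(y - 3)*(y - 2)*(y + 2)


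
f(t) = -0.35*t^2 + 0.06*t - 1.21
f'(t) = 0.06 - 0.7*t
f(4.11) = -6.88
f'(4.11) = -2.82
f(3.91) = -6.33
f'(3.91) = -2.68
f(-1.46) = -2.04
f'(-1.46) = 1.08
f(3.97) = -6.49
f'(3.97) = -2.72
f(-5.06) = -10.47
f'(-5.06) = 3.60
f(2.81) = -3.81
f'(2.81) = -1.91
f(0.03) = -1.21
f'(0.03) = 0.04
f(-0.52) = -1.34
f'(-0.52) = 0.42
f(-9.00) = -30.10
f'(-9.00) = 6.36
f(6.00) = -13.45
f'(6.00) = -4.14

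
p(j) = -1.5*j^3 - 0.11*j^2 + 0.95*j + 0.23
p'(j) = -4.5*j^2 - 0.22*j + 0.95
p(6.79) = -467.96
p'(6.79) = -208.01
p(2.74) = -28.85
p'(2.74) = -33.44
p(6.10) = -338.54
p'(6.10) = -167.84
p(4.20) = -108.85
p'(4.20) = -79.35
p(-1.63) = 4.89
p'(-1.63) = -10.65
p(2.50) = -21.52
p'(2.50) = -27.72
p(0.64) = 0.40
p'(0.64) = -1.03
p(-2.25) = 14.62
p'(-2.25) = -21.34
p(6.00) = -322.03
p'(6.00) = -162.37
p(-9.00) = 1076.27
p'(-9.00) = -361.57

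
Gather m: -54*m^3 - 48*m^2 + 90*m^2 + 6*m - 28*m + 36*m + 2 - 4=-54*m^3 + 42*m^2 + 14*m - 2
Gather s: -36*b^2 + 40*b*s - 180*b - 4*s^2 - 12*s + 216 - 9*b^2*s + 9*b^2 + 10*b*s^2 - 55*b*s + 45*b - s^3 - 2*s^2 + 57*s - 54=-27*b^2 - 135*b - s^3 + s^2*(10*b - 6) + s*(-9*b^2 - 15*b + 45) + 162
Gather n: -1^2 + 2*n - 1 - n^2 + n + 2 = -n^2 + 3*n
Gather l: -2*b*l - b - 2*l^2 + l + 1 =-b - 2*l^2 + l*(1 - 2*b) + 1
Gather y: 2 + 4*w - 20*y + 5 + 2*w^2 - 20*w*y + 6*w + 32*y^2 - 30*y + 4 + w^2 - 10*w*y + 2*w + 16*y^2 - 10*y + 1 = 3*w^2 + 12*w + 48*y^2 + y*(-30*w - 60) + 12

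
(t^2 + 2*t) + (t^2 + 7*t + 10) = 2*t^2 + 9*t + 10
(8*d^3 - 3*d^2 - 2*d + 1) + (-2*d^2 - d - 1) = 8*d^3 - 5*d^2 - 3*d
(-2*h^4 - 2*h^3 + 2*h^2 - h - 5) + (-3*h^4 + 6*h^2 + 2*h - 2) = -5*h^4 - 2*h^3 + 8*h^2 + h - 7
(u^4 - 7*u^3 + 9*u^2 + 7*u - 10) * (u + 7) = u^5 - 40*u^3 + 70*u^2 + 39*u - 70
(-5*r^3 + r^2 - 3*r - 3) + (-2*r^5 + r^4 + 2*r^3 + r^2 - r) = -2*r^5 + r^4 - 3*r^3 + 2*r^2 - 4*r - 3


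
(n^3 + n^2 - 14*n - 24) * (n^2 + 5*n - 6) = n^5 + 6*n^4 - 15*n^3 - 100*n^2 - 36*n + 144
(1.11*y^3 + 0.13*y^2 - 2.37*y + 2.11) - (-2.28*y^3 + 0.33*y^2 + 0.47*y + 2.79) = 3.39*y^3 - 0.2*y^2 - 2.84*y - 0.68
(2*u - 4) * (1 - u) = -2*u^2 + 6*u - 4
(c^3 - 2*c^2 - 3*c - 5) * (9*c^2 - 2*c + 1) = 9*c^5 - 20*c^4 - 22*c^3 - 41*c^2 + 7*c - 5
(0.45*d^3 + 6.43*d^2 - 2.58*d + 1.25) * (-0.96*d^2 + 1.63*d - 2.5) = -0.432*d^5 - 5.4393*d^4 + 11.8327*d^3 - 21.4804*d^2 + 8.4875*d - 3.125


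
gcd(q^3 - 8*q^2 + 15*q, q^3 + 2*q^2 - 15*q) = q^2 - 3*q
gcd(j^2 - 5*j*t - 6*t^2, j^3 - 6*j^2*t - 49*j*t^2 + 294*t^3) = -j + 6*t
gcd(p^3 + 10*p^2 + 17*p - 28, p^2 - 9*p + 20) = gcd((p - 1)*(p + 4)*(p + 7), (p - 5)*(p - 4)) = 1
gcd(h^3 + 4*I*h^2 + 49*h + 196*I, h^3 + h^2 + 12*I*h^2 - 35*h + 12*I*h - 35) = h + 7*I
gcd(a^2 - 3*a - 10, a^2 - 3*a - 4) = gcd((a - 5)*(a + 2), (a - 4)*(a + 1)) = 1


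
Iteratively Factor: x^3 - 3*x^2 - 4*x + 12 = (x + 2)*(x^2 - 5*x + 6) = (x - 2)*(x + 2)*(x - 3)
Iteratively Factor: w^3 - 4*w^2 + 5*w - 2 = (w - 1)*(w^2 - 3*w + 2) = (w - 1)^2*(w - 2)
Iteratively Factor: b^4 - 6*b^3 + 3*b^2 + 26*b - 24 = (b - 1)*(b^3 - 5*b^2 - 2*b + 24) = (b - 4)*(b - 1)*(b^2 - b - 6) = (b - 4)*(b - 3)*(b - 1)*(b + 2)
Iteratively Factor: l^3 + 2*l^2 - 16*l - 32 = (l + 4)*(l^2 - 2*l - 8) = (l + 2)*(l + 4)*(l - 4)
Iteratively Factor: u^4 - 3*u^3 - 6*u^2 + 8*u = (u)*(u^3 - 3*u^2 - 6*u + 8) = u*(u - 4)*(u^2 + u - 2) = u*(u - 4)*(u - 1)*(u + 2)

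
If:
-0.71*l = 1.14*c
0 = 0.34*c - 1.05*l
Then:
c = 0.00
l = 0.00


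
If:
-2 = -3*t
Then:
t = 2/3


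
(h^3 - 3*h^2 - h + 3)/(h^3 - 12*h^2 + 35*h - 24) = (h + 1)/(h - 8)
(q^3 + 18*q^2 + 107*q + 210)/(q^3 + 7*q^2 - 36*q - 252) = (q + 5)/(q - 6)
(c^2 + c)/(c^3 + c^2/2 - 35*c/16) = 16*(c + 1)/(16*c^2 + 8*c - 35)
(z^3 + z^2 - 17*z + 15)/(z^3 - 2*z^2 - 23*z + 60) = (z - 1)/(z - 4)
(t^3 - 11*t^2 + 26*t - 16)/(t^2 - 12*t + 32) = (t^2 - 3*t + 2)/(t - 4)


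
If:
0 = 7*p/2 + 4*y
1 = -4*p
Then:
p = -1/4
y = 7/32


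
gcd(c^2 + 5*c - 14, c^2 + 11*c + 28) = c + 7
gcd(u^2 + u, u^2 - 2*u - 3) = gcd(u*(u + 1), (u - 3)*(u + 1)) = u + 1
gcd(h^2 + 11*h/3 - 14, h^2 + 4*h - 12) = h + 6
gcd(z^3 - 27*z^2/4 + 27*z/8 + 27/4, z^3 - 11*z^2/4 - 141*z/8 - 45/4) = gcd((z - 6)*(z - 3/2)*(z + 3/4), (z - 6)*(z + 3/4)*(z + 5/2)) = z^2 - 21*z/4 - 9/2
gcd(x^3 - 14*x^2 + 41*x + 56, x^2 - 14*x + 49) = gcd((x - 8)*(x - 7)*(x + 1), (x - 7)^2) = x - 7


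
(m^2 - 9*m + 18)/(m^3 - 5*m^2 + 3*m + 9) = (m - 6)/(m^2 - 2*m - 3)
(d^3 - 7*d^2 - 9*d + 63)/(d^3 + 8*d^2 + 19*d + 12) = (d^2 - 10*d + 21)/(d^2 + 5*d + 4)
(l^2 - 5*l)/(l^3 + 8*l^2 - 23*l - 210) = l/(l^2 + 13*l + 42)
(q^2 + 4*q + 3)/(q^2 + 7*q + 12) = (q + 1)/(q + 4)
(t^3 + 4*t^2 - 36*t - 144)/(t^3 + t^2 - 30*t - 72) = (t + 6)/(t + 3)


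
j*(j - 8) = j^2 - 8*j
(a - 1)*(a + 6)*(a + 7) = a^3 + 12*a^2 + 29*a - 42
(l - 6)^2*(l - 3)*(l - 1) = l^4 - 16*l^3 + 87*l^2 - 180*l + 108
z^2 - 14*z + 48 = (z - 8)*(z - 6)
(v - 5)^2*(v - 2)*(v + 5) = v^4 - 7*v^3 - 15*v^2 + 175*v - 250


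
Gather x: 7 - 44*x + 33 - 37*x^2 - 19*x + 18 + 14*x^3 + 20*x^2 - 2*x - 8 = 14*x^3 - 17*x^2 - 65*x + 50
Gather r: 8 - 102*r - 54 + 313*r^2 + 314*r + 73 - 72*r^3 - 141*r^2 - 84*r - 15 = -72*r^3 + 172*r^2 + 128*r + 12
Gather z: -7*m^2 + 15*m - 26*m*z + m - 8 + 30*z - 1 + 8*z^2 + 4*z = -7*m^2 + 16*m + 8*z^2 + z*(34 - 26*m) - 9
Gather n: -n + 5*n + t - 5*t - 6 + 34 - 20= 4*n - 4*t + 8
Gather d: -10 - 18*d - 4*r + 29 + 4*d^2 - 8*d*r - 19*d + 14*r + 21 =4*d^2 + d*(-8*r - 37) + 10*r + 40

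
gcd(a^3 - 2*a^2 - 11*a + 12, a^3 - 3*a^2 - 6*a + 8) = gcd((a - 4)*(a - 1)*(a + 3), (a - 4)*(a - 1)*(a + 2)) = a^2 - 5*a + 4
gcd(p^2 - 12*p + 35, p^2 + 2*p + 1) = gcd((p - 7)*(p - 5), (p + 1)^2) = 1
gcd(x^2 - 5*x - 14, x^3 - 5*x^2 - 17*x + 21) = x - 7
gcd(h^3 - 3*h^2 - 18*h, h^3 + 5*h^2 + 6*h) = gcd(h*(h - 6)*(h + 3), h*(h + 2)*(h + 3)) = h^2 + 3*h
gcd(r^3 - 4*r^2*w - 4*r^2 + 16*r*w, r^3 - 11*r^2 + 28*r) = r^2 - 4*r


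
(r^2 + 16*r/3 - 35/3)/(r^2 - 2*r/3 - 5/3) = (r + 7)/(r + 1)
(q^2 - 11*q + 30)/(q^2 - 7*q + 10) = (q - 6)/(q - 2)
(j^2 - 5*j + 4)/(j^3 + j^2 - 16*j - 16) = (j - 1)/(j^2 + 5*j + 4)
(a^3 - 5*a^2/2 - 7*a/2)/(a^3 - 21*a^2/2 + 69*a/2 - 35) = a*(a + 1)/(a^2 - 7*a + 10)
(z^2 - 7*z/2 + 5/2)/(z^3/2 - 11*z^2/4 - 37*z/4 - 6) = 2*(-2*z^2 + 7*z - 5)/(-2*z^3 + 11*z^2 + 37*z + 24)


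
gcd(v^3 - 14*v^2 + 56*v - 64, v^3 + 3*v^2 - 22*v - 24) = v - 4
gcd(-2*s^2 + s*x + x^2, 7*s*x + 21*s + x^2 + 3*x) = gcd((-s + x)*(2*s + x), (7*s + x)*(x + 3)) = 1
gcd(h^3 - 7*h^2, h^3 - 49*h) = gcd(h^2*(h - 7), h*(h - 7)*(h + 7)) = h^2 - 7*h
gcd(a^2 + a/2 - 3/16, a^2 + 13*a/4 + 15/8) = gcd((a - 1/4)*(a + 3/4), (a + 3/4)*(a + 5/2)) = a + 3/4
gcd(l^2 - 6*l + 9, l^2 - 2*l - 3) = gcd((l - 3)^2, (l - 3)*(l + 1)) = l - 3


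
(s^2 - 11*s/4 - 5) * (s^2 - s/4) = s^4 - 3*s^3 - 69*s^2/16 + 5*s/4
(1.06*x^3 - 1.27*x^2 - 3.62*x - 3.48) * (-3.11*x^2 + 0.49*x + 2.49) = -3.2966*x^5 + 4.4691*x^4 + 13.2753*x^3 + 5.8867*x^2 - 10.719*x - 8.6652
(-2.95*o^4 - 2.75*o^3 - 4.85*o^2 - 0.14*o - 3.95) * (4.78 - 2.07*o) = 6.1065*o^5 - 8.4085*o^4 - 3.1055*o^3 - 22.8932*o^2 + 7.5073*o - 18.881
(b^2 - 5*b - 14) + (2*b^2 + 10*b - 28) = 3*b^2 + 5*b - 42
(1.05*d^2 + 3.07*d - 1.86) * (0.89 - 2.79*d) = -2.9295*d^3 - 7.6308*d^2 + 7.9217*d - 1.6554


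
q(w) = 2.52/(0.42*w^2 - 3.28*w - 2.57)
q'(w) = 2.52*(3.28 - 0.84*w)/(0.42*w^2 - 3.28*w - 2.57)^2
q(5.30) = -0.31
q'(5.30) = -0.04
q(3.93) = -0.28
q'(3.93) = -0.00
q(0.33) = -0.70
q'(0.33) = 0.58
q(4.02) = -0.28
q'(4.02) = -0.00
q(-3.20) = 0.21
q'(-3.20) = 0.10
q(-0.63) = -7.48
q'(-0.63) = 84.57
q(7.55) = -0.74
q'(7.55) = -0.67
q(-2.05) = 0.43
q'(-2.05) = 0.36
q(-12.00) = 0.03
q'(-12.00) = 0.00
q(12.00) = 0.14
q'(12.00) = -0.05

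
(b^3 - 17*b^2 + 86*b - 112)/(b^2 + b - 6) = (b^2 - 15*b + 56)/(b + 3)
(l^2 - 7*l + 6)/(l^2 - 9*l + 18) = (l - 1)/(l - 3)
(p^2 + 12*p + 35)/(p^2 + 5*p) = (p + 7)/p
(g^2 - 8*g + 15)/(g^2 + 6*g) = (g^2 - 8*g + 15)/(g*(g + 6))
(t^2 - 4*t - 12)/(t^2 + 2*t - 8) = (t^2 - 4*t - 12)/(t^2 + 2*t - 8)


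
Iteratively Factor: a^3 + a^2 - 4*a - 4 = (a - 2)*(a^2 + 3*a + 2) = (a - 2)*(a + 1)*(a + 2)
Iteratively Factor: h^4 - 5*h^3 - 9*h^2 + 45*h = (h - 3)*(h^3 - 2*h^2 - 15*h) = (h - 5)*(h - 3)*(h^2 + 3*h) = (h - 5)*(h - 3)*(h + 3)*(h)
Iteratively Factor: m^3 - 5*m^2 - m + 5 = (m - 1)*(m^2 - 4*m - 5) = (m - 1)*(m + 1)*(m - 5)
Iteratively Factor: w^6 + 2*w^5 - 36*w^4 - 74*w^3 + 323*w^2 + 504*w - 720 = (w + 3)*(w^5 - w^4 - 33*w^3 + 25*w^2 + 248*w - 240) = (w - 5)*(w + 3)*(w^4 + 4*w^3 - 13*w^2 - 40*w + 48) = (w - 5)*(w + 3)*(w + 4)*(w^3 - 13*w + 12) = (w - 5)*(w - 1)*(w + 3)*(w + 4)*(w^2 + w - 12) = (w - 5)*(w - 1)*(w + 3)*(w + 4)^2*(w - 3)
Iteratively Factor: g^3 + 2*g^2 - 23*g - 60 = (g - 5)*(g^2 + 7*g + 12) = (g - 5)*(g + 3)*(g + 4)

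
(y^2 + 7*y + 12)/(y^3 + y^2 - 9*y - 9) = (y + 4)/(y^2 - 2*y - 3)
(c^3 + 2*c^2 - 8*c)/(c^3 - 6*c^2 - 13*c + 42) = c*(c + 4)/(c^2 - 4*c - 21)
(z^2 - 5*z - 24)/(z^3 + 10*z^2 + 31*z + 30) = (z - 8)/(z^2 + 7*z + 10)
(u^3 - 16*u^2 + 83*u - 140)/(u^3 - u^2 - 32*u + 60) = (u^2 - 11*u + 28)/(u^2 + 4*u - 12)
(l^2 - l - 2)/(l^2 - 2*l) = (l + 1)/l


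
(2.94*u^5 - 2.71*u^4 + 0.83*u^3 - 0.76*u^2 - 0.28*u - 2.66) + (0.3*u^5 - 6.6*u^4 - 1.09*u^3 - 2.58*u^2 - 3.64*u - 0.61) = 3.24*u^5 - 9.31*u^4 - 0.26*u^3 - 3.34*u^2 - 3.92*u - 3.27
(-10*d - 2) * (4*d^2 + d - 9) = -40*d^3 - 18*d^2 + 88*d + 18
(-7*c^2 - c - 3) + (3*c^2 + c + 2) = -4*c^2 - 1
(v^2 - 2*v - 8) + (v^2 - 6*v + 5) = 2*v^2 - 8*v - 3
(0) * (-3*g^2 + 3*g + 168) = 0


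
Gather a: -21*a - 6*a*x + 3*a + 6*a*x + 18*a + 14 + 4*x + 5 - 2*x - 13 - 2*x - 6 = 0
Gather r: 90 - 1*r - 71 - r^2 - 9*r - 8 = -r^2 - 10*r + 11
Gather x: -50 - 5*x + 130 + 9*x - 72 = 4*x + 8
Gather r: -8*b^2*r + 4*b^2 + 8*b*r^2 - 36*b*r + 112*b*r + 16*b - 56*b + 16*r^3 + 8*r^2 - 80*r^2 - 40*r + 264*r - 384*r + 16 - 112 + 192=4*b^2 - 40*b + 16*r^3 + r^2*(8*b - 72) + r*(-8*b^2 + 76*b - 160) + 96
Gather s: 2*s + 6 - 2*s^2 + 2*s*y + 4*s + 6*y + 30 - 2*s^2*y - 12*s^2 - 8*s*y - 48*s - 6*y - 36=s^2*(-2*y - 14) + s*(-6*y - 42)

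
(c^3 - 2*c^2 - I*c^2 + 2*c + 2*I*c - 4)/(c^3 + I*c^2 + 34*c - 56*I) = (c^2 + c*(-2 + I) - 2*I)/(c^2 + 3*I*c + 28)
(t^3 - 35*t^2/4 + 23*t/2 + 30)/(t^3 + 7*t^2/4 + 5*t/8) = 2*(t^2 - 10*t + 24)/(t*(2*t + 1))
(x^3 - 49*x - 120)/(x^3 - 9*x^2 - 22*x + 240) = (x + 3)/(x - 6)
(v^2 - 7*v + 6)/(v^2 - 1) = (v - 6)/(v + 1)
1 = 1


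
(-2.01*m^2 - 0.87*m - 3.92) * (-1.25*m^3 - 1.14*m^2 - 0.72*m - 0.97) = 2.5125*m^5 + 3.3789*m^4 + 7.339*m^3 + 7.0449*m^2 + 3.6663*m + 3.8024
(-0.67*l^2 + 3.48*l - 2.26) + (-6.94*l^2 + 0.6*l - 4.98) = -7.61*l^2 + 4.08*l - 7.24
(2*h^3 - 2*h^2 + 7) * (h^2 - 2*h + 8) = 2*h^5 - 6*h^4 + 20*h^3 - 9*h^2 - 14*h + 56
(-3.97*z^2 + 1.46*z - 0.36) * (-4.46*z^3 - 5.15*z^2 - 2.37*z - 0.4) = 17.7062*z^5 + 13.9339*z^4 + 3.4955*z^3 - 0.0181999999999998*z^2 + 0.2692*z + 0.144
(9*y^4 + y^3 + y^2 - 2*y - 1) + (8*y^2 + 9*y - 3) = 9*y^4 + y^3 + 9*y^2 + 7*y - 4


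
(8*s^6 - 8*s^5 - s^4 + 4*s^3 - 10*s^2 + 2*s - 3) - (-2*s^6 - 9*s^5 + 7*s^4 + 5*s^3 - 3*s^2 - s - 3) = 10*s^6 + s^5 - 8*s^4 - s^3 - 7*s^2 + 3*s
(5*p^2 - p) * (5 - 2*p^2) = -10*p^4 + 2*p^3 + 25*p^2 - 5*p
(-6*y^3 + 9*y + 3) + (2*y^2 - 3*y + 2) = -6*y^3 + 2*y^2 + 6*y + 5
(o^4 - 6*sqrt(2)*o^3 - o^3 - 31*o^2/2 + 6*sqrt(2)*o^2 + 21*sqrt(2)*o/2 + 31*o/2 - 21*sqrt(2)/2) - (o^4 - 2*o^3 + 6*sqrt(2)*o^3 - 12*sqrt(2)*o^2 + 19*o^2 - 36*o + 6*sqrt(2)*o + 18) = -12*sqrt(2)*o^3 + o^3 - 69*o^2/2 + 18*sqrt(2)*o^2 + 9*sqrt(2)*o/2 + 103*o/2 - 18 - 21*sqrt(2)/2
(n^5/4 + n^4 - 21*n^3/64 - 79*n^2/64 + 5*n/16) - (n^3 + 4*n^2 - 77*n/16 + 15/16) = n^5/4 + n^4 - 85*n^3/64 - 335*n^2/64 + 41*n/8 - 15/16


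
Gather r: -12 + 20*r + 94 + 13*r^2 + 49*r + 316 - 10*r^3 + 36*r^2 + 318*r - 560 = -10*r^3 + 49*r^2 + 387*r - 162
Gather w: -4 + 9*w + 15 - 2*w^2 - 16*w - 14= -2*w^2 - 7*w - 3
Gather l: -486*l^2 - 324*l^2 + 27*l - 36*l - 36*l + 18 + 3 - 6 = -810*l^2 - 45*l + 15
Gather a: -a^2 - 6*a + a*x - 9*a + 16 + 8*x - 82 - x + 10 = -a^2 + a*(x - 15) + 7*x - 56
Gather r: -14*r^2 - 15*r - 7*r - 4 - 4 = -14*r^2 - 22*r - 8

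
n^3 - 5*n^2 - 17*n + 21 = (n - 7)*(n - 1)*(n + 3)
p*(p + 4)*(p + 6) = p^3 + 10*p^2 + 24*p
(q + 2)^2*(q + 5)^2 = q^4 + 14*q^3 + 69*q^2 + 140*q + 100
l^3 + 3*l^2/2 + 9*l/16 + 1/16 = (l + 1/4)^2*(l + 1)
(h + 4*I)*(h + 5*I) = h^2 + 9*I*h - 20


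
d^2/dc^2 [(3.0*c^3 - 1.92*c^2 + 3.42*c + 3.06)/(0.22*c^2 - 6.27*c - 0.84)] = (-1.4210854715202e-14*c^4 + 232.02036*c^3 + 93.562128*c^2 - 8.832888*c + 202.991508)/(0.010648*c^6 - 0.910404*c^5 + 25.824546*c^4 - 239.539707*c^3 - 98.602812*c^2 - 13.272336*c - 0.592704)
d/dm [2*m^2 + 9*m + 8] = 4*m + 9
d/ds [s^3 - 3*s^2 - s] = 3*s^2 - 6*s - 1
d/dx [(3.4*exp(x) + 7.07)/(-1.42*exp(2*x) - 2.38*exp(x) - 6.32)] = (4.828*exp(2*x) + 20.0788*exp(x) - 4.6614)*exp(x)/(2.0164*exp(4*x) + 6.7592*exp(3*x) + 23.6132*exp(2*x) + 30.0832*exp(x) + 39.9424)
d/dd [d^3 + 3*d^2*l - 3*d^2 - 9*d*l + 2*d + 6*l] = 3*d^2 + 6*d*l - 6*d - 9*l + 2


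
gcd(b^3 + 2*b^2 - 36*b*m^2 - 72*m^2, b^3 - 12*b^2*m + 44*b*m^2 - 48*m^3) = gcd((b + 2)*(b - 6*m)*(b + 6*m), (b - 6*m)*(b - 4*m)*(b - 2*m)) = b - 6*m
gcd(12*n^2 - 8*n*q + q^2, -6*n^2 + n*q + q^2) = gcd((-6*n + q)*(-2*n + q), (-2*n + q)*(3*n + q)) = -2*n + q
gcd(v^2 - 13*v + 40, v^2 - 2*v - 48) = v - 8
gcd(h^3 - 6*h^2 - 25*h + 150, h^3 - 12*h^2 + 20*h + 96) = h - 6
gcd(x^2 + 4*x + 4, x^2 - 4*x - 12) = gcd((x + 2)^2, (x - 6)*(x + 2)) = x + 2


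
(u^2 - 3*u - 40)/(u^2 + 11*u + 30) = (u - 8)/(u + 6)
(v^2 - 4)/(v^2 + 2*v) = (v - 2)/v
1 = 1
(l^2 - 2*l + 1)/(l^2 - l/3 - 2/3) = 3*(l - 1)/(3*l + 2)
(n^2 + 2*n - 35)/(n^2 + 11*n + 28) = (n - 5)/(n + 4)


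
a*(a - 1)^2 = a^3 - 2*a^2 + a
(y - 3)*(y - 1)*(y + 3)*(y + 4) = y^4 + 3*y^3 - 13*y^2 - 27*y + 36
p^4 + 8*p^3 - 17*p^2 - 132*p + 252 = (p - 3)*(p - 2)*(p + 6)*(p + 7)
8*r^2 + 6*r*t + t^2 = (2*r + t)*(4*r + t)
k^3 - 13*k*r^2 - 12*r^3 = (k - 4*r)*(k + r)*(k + 3*r)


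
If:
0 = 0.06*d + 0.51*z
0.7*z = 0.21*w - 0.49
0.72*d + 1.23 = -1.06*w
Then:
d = -12.17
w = 7.11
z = 1.43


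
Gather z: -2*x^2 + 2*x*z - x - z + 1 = -2*x^2 - x + z*(2*x - 1) + 1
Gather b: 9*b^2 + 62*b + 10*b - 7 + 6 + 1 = 9*b^2 + 72*b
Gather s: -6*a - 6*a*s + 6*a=-6*a*s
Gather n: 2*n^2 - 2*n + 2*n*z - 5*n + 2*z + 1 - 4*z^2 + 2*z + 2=2*n^2 + n*(2*z - 7) - 4*z^2 + 4*z + 3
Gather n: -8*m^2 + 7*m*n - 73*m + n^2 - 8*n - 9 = -8*m^2 - 73*m + n^2 + n*(7*m - 8) - 9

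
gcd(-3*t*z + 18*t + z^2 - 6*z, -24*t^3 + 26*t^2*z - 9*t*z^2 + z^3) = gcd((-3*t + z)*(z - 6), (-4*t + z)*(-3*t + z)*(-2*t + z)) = -3*t + z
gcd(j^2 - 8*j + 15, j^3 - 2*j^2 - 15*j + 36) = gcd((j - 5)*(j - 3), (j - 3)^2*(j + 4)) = j - 3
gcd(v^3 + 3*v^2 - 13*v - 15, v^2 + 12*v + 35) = v + 5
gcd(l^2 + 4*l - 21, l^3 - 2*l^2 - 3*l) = l - 3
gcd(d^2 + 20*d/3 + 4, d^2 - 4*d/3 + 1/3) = 1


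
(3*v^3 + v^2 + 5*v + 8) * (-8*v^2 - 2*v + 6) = -24*v^5 - 14*v^4 - 24*v^3 - 68*v^2 + 14*v + 48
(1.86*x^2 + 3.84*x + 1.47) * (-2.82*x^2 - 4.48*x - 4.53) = -5.2452*x^4 - 19.1616*x^3 - 29.7744*x^2 - 23.9808*x - 6.6591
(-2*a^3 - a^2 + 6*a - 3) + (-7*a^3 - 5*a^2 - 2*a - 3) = -9*a^3 - 6*a^2 + 4*a - 6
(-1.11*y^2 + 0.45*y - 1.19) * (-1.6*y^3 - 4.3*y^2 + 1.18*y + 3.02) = 1.776*y^5 + 4.053*y^4 - 1.3408*y^3 + 2.2958*y^2 - 0.0451999999999999*y - 3.5938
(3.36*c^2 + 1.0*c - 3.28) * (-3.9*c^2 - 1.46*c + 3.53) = -13.104*c^4 - 8.8056*c^3 + 23.1928*c^2 + 8.3188*c - 11.5784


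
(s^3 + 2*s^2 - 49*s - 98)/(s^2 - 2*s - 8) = (s^2 - 49)/(s - 4)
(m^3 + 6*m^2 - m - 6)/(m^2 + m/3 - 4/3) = 3*(m^2 + 7*m + 6)/(3*m + 4)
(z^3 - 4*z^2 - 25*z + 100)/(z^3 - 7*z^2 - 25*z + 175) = (z - 4)/(z - 7)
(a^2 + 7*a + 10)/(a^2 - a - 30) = (a + 2)/(a - 6)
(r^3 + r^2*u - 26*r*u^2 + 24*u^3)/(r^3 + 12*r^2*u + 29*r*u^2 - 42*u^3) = (r - 4*u)/(r + 7*u)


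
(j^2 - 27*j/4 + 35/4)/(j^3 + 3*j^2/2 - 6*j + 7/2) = (4*j^2 - 27*j + 35)/(2*(2*j^3 + 3*j^2 - 12*j + 7))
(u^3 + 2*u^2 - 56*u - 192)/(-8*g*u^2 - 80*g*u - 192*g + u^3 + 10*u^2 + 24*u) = (u - 8)/(-8*g + u)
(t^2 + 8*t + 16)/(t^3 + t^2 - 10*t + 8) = (t + 4)/(t^2 - 3*t + 2)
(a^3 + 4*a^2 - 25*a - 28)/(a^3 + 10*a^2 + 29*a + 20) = (a^2 + 3*a - 28)/(a^2 + 9*a + 20)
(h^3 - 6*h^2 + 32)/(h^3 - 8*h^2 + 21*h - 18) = (h^3 - 6*h^2 + 32)/(h^3 - 8*h^2 + 21*h - 18)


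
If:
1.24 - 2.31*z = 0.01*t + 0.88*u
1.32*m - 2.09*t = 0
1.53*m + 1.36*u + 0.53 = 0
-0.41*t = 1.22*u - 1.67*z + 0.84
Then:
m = -0.43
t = -0.27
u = 0.09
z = 0.50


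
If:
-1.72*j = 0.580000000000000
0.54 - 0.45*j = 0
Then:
No Solution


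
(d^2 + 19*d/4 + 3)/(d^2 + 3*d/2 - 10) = (4*d + 3)/(2*(2*d - 5))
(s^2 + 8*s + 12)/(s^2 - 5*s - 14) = (s + 6)/(s - 7)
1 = 1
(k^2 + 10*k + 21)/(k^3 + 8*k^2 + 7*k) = (k + 3)/(k*(k + 1))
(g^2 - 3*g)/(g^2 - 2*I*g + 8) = g*(g - 3)/(g^2 - 2*I*g + 8)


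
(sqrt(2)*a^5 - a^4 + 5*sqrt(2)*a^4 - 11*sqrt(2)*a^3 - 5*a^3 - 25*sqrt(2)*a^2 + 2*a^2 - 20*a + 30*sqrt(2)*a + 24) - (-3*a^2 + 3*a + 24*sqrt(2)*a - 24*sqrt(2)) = sqrt(2)*a^5 - a^4 + 5*sqrt(2)*a^4 - 11*sqrt(2)*a^3 - 5*a^3 - 25*sqrt(2)*a^2 + 5*a^2 - 23*a + 6*sqrt(2)*a + 24 + 24*sqrt(2)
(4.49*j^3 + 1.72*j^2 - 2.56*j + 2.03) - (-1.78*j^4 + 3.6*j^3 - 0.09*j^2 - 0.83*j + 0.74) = 1.78*j^4 + 0.89*j^3 + 1.81*j^2 - 1.73*j + 1.29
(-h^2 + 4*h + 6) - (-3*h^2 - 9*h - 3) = 2*h^2 + 13*h + 9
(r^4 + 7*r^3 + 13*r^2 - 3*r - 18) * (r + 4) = r^5 + 11*r^4 + 41*r^3 + 49*r^2 - 30*r - 72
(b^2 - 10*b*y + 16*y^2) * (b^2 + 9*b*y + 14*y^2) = b^4 - b^3*y - 60*b^2*y^2 + 4*b*y^3 + 224*y^4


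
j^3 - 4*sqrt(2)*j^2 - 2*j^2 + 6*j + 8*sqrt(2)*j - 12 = (j - 2)*(j - 3*sqrt(2))*(j - sqrt(2))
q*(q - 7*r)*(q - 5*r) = q^3 - 12*q^2*r + 35*q*r^2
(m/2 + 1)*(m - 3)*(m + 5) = m^3/2 + 2*m^2 - 11*m/2 - 15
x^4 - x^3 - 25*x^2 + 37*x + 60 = (x - 4)*(x - 3)*(x + 1)*(x + 5)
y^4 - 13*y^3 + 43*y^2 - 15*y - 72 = (y - 8)*(y - 3)^2*(y + 1)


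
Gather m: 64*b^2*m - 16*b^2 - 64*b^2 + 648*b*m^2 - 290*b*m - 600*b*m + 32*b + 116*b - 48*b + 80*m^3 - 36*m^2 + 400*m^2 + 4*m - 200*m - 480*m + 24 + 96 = -80*b^2 + 100*b + 80*m^3 + m^2*(648*b + 364) + m*(64*b^2 - 890*b - 676) + 120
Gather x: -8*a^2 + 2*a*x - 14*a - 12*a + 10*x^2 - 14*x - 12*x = -8*a^2 - 26*a + 10*x^2 + x*(2*a - 26)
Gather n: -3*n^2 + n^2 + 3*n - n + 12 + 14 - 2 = -2*n^2 + 2*n + 24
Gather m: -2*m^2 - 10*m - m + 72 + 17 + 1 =-2*m^2 - 11*m + 90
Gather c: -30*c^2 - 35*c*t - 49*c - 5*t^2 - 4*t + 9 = -30*c^2 + c*(-35*t - 49) - 5*t^2 - 4*t + 9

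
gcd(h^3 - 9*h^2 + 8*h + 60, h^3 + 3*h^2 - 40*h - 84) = h^2 - 4*h - 12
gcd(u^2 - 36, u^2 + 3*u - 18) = u + 6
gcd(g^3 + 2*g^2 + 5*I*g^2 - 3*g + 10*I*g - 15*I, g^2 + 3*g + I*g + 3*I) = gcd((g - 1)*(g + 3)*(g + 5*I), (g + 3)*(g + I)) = g + 3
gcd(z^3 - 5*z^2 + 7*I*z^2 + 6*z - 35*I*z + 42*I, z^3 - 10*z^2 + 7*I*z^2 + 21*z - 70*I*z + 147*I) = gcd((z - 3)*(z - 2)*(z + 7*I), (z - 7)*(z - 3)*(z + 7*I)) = z^2 + z*(-3 + 7*I) - 21*I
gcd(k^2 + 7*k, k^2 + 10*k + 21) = k + 7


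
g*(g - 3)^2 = g^3 - 6*g^2 + 9*g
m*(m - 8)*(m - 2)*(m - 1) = m^4 - 11*m^3 + 26*m^2 - 16*m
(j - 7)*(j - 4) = j^2 - 11*j + 28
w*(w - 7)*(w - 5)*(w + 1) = w^4 - 11*w^3 + 23*w^2 + 35*w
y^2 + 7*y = y*(y + 7)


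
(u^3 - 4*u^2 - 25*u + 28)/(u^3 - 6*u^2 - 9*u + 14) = (u + 4)/(u + 2)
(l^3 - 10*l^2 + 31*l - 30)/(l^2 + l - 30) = (l^2 - 5*l + 6)/(l + 6)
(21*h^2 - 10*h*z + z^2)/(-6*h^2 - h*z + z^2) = (-7*h + z)/(2*h + z)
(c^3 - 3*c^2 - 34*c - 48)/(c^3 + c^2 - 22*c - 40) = (c^2 - 5*c - 24)/(c^2 - c - 20)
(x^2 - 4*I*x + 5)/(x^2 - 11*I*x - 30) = (x + I)/(x - 6*I)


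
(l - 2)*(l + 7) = l^2 + 5*l - 14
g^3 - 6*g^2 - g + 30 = (g - 5)*(g - 3)*(g + 2)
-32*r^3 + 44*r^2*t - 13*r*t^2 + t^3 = (-8*r + t)*(-4*r + t)*(-r + t)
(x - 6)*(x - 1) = x^2 - 7*x + 6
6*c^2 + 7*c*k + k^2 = (c + k)*(6*c + k)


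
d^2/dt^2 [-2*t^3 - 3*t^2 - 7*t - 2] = -12*t - 6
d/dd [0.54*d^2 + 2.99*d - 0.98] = 1.08*d + 2.99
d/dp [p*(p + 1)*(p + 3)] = 3*p^2 + 8*p + 3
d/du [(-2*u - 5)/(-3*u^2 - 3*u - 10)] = (-6*u^2 - 30*u + 5)/(9*u^4 + 18*u^3 + 69*u^2 + 60*u + 100)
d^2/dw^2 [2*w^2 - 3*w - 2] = 4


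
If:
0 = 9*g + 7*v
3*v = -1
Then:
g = 7/27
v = -1/3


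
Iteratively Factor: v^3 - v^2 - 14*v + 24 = (v - 2)*(v^2 + v - 12) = (v - 2)*(v + 4)*(v - 3)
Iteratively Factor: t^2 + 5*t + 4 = (t + 4)*(t + 1)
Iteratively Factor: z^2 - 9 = (z + 3)*(z - 3)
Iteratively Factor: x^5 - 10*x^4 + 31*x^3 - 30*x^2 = (x)*(x^4 - 10*x^3 + 31*x^2 - 30*x) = x^2*(x^3 - 10*x^2 + 31*x - 30) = x^2*(x - 5)*(x^2 - 5*x + 6) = x^2*(x - 5)*(x - 2)*(x - 3)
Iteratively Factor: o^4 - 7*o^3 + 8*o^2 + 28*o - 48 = (o + 2)*(o^3 - 9*o^2 + 26*o - 24) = (o - 2)*(o + 2)*(o^2 - 7*o + 12) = (o - 4)*(o - 2)*(o + 2)*(o - 3)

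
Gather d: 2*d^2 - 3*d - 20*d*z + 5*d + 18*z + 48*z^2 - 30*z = 2*d^2 + d*(2 - 20*z) + 48*z^2 - 12*z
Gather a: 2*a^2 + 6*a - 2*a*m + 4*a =2*a^2 + a*(10 - 2*m)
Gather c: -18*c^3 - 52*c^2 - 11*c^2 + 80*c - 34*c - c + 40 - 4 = -18*c^3 - 63*c^2 + 45*c + 36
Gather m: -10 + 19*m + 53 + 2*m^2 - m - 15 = 2*m^2 + 18*m + 28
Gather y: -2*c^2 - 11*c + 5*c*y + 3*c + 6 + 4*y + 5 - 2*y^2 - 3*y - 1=-2*c^2 - 8*c - 2*y^2 + y*(5*c + 1) + 10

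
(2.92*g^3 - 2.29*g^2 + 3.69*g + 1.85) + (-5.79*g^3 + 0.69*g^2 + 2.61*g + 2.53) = -2.87*g^3 - 1.6*g^2 + 6.3*g + 4.38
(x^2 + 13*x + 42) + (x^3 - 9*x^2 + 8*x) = x^3 - 8*x^2 + 21*x + 42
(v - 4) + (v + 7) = 2*v + 3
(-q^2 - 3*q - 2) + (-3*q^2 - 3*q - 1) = -4*q^2 - 6*q - 3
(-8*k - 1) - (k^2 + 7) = -k^2 - 8*k - 8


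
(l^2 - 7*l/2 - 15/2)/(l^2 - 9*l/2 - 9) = (l - 5)/(l - 6)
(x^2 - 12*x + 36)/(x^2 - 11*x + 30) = (x - 6)/(x - 5)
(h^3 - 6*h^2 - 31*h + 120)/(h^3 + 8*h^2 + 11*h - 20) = (h^2 - 11*h + 24)/(h^2 + 3*h - 4)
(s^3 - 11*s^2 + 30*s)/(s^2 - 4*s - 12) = s*(s - 5)/(s + 2)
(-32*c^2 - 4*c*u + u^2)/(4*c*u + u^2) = (-8*c + u)/u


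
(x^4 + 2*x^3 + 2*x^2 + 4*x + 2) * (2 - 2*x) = -2*x^5 - 2*x^4 - 4*x^2 + 4*x + 4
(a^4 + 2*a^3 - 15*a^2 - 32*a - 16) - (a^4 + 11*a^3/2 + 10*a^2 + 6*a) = -7*a^3/2 - 25*a^2 - 38*a - 16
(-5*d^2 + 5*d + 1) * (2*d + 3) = -10*d^3 - 5*d^2 + 17*d + 3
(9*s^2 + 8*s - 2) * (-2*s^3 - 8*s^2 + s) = -18*s^5 - 88*s^4 - 51*s^3 + 24*s^2 - 2*s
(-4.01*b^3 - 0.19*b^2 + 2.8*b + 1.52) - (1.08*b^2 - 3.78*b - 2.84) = -4.01*b^3 - 1.27*b^2 + 6.58*b + 4.36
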